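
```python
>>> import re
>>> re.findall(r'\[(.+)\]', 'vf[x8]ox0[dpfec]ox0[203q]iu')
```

['x8]ox0[dpfec]ox0[203q']

Matches: at [2:25] match '[x8]ox0[dpfec]ox0[203q]', group 1 = 'x8]ox0[dpfec]ox0[203q'.
With a single group, `findall` returns only what that group captured — 1 item.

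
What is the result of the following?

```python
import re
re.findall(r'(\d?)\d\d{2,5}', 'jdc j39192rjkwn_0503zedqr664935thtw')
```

['3', '0', '6']

Pattern: optionally a digit (captured); then a digit, then 2 to 5 of a digit.
One capturing group, so `findall` returns just the captured substring from each match — 3 in all.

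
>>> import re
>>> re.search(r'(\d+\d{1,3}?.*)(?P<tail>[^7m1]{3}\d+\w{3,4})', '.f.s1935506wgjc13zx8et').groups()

('1935506w', 'gjc13zx8e')

The match spans [4:21] → '1935506wgjc13zx8e'.
Captured: group 1 = '1935506w', group 2 = 'gjc13zx8e'.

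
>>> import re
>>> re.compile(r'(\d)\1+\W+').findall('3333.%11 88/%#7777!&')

['3', '1', '8', '7']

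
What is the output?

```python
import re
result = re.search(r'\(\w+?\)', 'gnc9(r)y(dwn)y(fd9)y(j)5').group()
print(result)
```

(r)

Unlike `match`, `search` isn't anchored — it looks for the pattern anywhere in the string.
The match spans [4:7] → '(r)'.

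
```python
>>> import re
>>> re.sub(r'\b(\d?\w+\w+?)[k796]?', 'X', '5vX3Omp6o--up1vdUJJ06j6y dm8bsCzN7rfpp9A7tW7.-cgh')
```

Pattern: a word boundary (`\b`, zero-width); then optionally a digit, then one or more of a word character, then one or more of a word character (lazy) (captured); then optionally one of [k796].
Matches: at [0:9] → '5vX3Omp6o'; at [11:24] → 'up1vdUJJ06j6y'; at [25:44] → 'dm8bsCzN7rfpp9A7tW7'; at [46:49] → 'cgh'.
Every occurrence is swapped for 'X'.

'X--X X.-X'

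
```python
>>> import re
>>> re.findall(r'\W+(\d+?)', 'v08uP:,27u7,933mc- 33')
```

['2', '9', '3']

Pattern: one or more of a non-word character; then one or more of a digit (lazy) (captured).
Scanning left to right: at [5:8] match ':,2', group 1 = '2'; at [11:13] match ',9', group 1 = '9'; at [17:20] match '- 3', group 1 = '3'.
One capturing group, so `findall` returns just the captured substring from each match — 3 in all.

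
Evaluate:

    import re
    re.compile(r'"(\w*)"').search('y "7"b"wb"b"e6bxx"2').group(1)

The match spans [2:5] → '"7"'.
Captured: group 1 = '7'.

'7'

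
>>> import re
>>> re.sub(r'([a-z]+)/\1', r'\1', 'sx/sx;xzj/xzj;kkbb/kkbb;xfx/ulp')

'sx;xzj;kkbb;xfx/ulp'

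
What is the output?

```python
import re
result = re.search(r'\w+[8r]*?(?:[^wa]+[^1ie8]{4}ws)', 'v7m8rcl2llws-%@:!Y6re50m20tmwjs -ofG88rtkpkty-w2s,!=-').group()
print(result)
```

v7m8rcl2llws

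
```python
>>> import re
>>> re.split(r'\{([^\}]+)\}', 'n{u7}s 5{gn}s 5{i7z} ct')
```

['n', 'u7', 's 5', 'gn', 's 5', 'i7z', ' ct']

Matches to split on: at [1:5] → '{u7}'; at [8:12] → '{gn}'; at [15:20] → '{i7z}'.
`re.split` interleaves the captured-group text with the surrounding fragments.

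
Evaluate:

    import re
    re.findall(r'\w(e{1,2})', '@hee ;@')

Pattern: a word character; then 1 to 2 of a literal 'e' (captured).
Because there's exactly one group, `findall` drops the full match and keeps group 1 from the one hit.

['ee']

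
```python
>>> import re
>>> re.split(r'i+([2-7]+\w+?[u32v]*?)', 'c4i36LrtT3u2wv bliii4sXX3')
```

Because the pattern has a capturing group, `split` also inserts each captured text between the pieces.

['c4', '36L', 'rtT3u2wv bl', '4s', 'XX3']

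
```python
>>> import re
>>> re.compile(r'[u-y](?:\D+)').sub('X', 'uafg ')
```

'X'

Pattern: a character in [u-y]; then one or more of a non-digit (non-capturing group).
Matches: at [0:5] → 'uafg '.
Each match is replaced by 'X'.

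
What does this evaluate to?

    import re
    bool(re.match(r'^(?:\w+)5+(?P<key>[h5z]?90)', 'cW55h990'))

`match` is anchored at position 0; if the pattern doesn't fit there, it returns None.
Here the string doesn't start with a match, so the call returns None, and `bool(None)` is False.

False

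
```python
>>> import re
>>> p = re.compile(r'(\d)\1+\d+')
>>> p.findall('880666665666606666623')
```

['8']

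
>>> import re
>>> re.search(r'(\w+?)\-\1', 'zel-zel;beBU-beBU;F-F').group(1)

The match spans [0:7] → 'zel-zel'.
Captured: group 1 = 'zel'.

'zel'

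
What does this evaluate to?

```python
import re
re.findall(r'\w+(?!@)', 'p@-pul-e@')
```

The negative lookahead/lookbehind blocks any match where the forbidden context is present.
With no groups in the pattern, `findall` gives back each whole match — 1 here.

['pul']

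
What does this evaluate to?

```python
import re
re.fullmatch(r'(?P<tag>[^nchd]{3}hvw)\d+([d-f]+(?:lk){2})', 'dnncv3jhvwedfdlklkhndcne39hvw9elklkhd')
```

None

The pattern matches exactly 3 of any character except [nchd], then the literal 'hvw' (captured as 'tag'); then one or more of a digit; then one or more of a character in [d-f], then the literal 'lk' repeated 2 times (captured).
`re.fullmatch` is like wrapping the pattern in `^…$` (in single-line mode).
Here the pattern can't cover the whole string, so the call returns None.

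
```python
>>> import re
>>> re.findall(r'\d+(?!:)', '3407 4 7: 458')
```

['3407', '4', '458']

The negative lookahead/lookbehind blocks any match where the forbidden context is present.
Walking the string: at [0:4] → '3407'; at [5:6] → '4'; at [10:13] → '458'.
Since nothing is captured, `findall` lists the 3 matched substrings directly.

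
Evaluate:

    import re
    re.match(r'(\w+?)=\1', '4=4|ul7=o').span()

`match` is anchored at position 0; if the pattern doesn't fit there, it returns None.
The match spans [0:3] → '4=4'.

(0, 3)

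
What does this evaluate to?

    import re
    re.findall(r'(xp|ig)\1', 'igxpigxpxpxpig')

['xp']

A backreference is literal: `\1` must see the identical characters the first group matched.
`findall` collects group 1 from the one match (1 total).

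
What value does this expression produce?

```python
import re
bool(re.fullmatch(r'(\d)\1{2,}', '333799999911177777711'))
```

False

`\1` has to match the exact text group 1 already captured.
`fullmatch` succeeds only if the pattern covers the string from start to end.
Here the pattern can't cover the whole string, so the call returns None, and `bool(None)` is False.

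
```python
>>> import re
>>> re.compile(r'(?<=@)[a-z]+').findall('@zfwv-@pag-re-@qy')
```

The `(?=…)`/`(?<=…)` assertion just peeks at neighbouring text; it doesn't advance the match position.
Matches: at [1:5] → 'zfwv'; at [7:10] → 'pag'; at [15:17] → 'qy'.
No capturing groups, so `findall` returns the 3 full match strings.

['zfwv', 'pag', 'qy']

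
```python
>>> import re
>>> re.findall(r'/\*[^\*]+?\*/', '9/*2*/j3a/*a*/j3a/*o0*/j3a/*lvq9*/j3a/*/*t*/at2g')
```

['/*2*/', '/*a*/', '/*o0*/', '/*lvq9*/', '/*t*/']

Walking the string: at [1:6] → '/*2*/'; at [9:14] → '/*a*/'; at [17:23] → '/*o0*/'; at [26:34] → '/*lvq9*/'; at [39:44] → '/*t*/'.
No capturing groups, so `findall` returns the 5 full match strings.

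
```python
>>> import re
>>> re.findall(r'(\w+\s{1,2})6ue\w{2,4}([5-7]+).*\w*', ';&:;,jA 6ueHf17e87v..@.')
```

[('jA ', '7')]

This matches one or more of a word character, then 1 to 2 of whitespace (captured); then the literal '6u', then a literal 'e', then 2 to 4 of a word character; then one or more of a character in [5-7] (captured); then zero or more of any character, then zero or more of a word character.
Matches: at [5:23] match 'jA 6ueHf17e87v..@.', groups = ('jA ', '7').
`findall` packs the 2 group values into a tuple for every match.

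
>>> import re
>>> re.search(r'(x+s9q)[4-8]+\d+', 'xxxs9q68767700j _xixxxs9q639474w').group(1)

'xxxs9q'

The match spans [0:14] → 'xxxs9q68767700'.
Captured: group 1 = 'xxxs9q'.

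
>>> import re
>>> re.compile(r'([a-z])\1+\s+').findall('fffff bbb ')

['f', 'b']

The backreference `\1` re-matches whatever the first group consumed, character for character.
Matches: at [0:6] match 'fffff ', group 1 = 'f'; at [6:10] match 'bbb ', group 1 = 'b'.
With a single group, `findall` returns only what that group captured — 2 items.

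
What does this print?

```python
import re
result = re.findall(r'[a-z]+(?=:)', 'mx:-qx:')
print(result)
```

Because the assertion is zero-width, the text it checks is not consumed and won't appear in the result.
`findall` yields the raw match text (2 of them) because the pattern has no groups.

['mx', 'qx']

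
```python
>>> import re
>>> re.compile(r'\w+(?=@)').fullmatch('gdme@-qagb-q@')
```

None

The lookaround is zero-width — it requires the adjacent text to match without consuming it, so the asserted text isn't part of the match.
`re.fullmatch` requires the pattern to consume the entire string.
Here there's no way to consume every character, so the call returns None.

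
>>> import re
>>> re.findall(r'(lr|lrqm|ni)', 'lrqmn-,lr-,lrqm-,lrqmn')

['lr', 'lr', 'lr', 'lr']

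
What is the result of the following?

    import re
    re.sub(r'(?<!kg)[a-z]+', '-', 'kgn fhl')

'- -'

Because the assertion is negative and zero-width, positions next to the forbidden text are skipped.
Matches: at [0:3] → 'kgn'; at [4:7] → 'fhl'.
Each match is replaced by '-'.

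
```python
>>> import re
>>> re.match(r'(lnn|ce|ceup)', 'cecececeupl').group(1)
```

'ce'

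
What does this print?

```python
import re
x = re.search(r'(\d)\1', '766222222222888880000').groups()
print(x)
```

('6',)

The match spans [1:3] → '66'.
Captured: group 1 = '6'.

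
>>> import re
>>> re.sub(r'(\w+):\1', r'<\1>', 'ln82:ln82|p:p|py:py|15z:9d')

'<ln82>|<p>|<py>|15z:9d'

`\1` is not a pattern — it's the concrete string captured by group 1, re-applied verbatim.
The replacement refers to a captured group, so each match is rewritten using its own captured text.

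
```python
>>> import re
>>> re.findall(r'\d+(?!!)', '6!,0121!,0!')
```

The negative lookahead/lookbehind blocks any match where the forbidden context is present.
Scanning left to right: at [3:6] → '012'.
With no groups in the pattern, `findall` gives back each whole match — 1 here.

['012']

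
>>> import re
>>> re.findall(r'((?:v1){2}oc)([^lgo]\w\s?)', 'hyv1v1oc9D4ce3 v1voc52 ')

[('v1v1oc', '9D')]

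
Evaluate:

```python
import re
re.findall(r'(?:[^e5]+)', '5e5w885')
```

['w88']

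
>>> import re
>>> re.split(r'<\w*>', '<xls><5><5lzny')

['', '', '<5lzny']

Matches to split on: at [0:5] → '<xls>'; at [5:8] → '<5>'.
Each match becomes a cut point; 3 segments remain.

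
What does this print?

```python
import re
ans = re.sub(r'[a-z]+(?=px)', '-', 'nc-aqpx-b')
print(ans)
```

nc--px-b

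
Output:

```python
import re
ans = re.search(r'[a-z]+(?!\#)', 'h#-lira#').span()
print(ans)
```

(3, 6)

Because the assertion is negative and zero-width, positions next to the forbidden text are skipped.
The match spans [3:6] → 'lir'.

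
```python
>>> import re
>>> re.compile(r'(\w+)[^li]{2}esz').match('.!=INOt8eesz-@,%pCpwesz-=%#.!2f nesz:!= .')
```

`re.match` won't scan ahead — the pattern has to work from the very first character.
Here position 0 doesn't satisfy it, so the call returns None.

None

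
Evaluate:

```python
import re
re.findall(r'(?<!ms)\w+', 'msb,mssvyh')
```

Because the assertion is negative and zero-width, positions next to the forbidden text are skipped.
Matches: at [0:3] → 'msb'; at [4:10] → 'mssvyh'.
No capturing groups, so `findall` returns the 2 full match strings.

['msb', 'mssvyh']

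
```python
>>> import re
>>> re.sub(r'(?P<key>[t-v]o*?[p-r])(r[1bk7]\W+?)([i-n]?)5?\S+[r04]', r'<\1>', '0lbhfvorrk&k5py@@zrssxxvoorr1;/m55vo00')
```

Each match is replaced using the text its own group 1 captured.

'0lbhf<vor>'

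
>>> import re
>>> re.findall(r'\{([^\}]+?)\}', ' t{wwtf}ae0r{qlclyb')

['wwtf']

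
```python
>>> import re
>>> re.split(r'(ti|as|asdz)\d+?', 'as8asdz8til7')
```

Matches to split on: at [0:3] → 'as8'; at [3:8] → 'asdz8'.
The group in the pattern means `split` returns the separators' captures alongside the pieces.

['', 'as', '', 'asdz', 'til7']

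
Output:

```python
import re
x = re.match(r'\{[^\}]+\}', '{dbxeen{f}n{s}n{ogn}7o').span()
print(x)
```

(0, 10)

`re.match` only tries the pattern at the start of the string.
The match spans [0:10] → '{dbxeen{f}'.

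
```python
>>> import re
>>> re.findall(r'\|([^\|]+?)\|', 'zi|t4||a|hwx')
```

One capturing group, so `findall` returns just the captured substring from each match — 2 in all.

['t4', 'a']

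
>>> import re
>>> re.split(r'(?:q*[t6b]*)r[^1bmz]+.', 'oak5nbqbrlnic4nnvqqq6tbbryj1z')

The pattern matches zero or more of the literal 'q', then zero or more of one of [t6b] (non-capturing group); then the literal 'r', then one or more of any character except [1bmz], then any character.
Matches to split on: at [6:23] → 'qbrlnic4nnvqqq6tb'; at [23:28] → 'bryj1'.
The string is cut at each match, leaving 3 pieces.

['oak5nb', '', 'z']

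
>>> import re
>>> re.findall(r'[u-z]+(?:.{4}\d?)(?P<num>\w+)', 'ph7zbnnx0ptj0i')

['ptj0i']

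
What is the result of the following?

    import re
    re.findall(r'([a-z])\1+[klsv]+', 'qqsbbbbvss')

['q', 'b']

The backreference `\1` re-matches whatever the first group consumed, character for character.
One capturing group, so `findall` returns just the captured substring from each match — 2 in all.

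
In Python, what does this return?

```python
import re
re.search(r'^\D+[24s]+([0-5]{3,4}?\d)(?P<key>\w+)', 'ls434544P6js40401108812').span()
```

(0, 23)

This matches anchored at the start of the string; then one or more of a non-digit, then one or more of one of [24s]; then 3 to 4 of a character in [0-5] (lazy), then a digit (captured); then one or more of a word character (captured as 'key').
`search` walks the string left to right and returns the first match it finds.
The match spans [0:23] → 'ls434544P6js40401108812'.
Captured: group 1 = '3454', group 2 = '4P6js40401108812'.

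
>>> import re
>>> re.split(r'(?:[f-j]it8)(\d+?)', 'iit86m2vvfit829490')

Lazy quantifiers expand one character at a time until the remainder of the pattern can match.
The group in the pattern means `split` returns the separators' captures alongside the pieces.

['', '6', 'm2vv', '2', '9490']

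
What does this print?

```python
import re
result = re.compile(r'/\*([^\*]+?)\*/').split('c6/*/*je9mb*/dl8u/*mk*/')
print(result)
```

['c6/*', 'je9mb', 'dl8u', 'mk', '']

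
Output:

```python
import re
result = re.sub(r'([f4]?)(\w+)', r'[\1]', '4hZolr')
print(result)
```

[4]

This matches optionally one of [f4] (captured); then one or more of a word character (captured).
Matches: at [0:6] → '4hZolr'.
The replacement refers to a captured group, so each match is rewritten using its own captured text.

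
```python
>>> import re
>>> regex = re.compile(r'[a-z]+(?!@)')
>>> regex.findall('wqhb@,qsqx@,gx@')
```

The negative lookahead/lookbehind blocks any match where the forbidden context is present.
`findall` yields the raw match text (3 of them) because the pattern has no groups.

['wqh', 'qsq', 'g']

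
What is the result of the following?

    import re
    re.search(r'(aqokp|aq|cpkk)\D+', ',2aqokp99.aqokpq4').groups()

Unlike `match`, `search` isn't anchored — it looks for the pattern anywhere in the string.
The match spans [2:7] → 'aqokp'.
Captured: group 1 = 'aq'.

('aq',)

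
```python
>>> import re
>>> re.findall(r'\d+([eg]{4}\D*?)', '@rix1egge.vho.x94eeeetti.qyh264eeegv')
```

With the lazy modifier that quantifier settles for the fewest repetitions that let the rest of the pattern succeed (the atoms after it are unaffected and can still be greedy).
One capturing group, so `findall` returns just the captured substring from each match — 3 in all.

['egge', 'eeee', 'eeeg']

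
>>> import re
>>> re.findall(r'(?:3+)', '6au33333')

['33333']

This matches one or more of a literal '3' (non-capturing group).
Scanning left to right: at [3:8] → '33333'.
With no groups in the pattern, `findall` gives back each whole match — 1 here.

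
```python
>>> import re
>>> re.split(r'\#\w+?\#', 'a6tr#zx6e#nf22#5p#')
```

Matches to split on: at [4:10] → '#zx6e#'; at [14:18] → '#5p#'.
The string is cut at each match, leaving 3 pieces.

['a6tr', 'nf22', '']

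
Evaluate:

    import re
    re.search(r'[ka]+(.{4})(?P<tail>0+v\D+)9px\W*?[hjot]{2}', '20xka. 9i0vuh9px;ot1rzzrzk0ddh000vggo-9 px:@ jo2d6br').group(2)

'0vuh'

The match spans [3:19] → 'ka. 9i0vuh9px;ot'.
Captured: group 1 = '. 9i', group 2 = '0vuh'.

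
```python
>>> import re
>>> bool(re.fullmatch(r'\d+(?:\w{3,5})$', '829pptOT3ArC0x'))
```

False

This matches one or more of a digit; then 3 to 5 of a word character (non-capturing group); then anchored at the end.
`fullmatch` succeeds only if the pattern covers the string from start to end.
Here there's no way to consume every character, so the call returns None, and `bool(None)` is False.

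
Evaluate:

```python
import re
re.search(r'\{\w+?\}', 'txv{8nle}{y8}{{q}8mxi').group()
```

`re.search` tries every starting position until one works.
The match spans [3:9] → '{8nle}'.

'{8nle}'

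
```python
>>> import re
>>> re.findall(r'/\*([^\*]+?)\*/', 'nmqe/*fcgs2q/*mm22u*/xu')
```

Because there's exactly one group, `findall` drops the full match and keeps group 1 from the one hit.

['mm22u']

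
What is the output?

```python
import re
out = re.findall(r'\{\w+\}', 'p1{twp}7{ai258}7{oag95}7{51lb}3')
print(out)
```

Scanning left to right: at [2:7] → '{twp}'; at [8:15] → '{ai258}'; at [16:23] → '{oag95}'; at [24:30] → '{51lb}'.
Since nothing is captured, `findall` lists the 4 matched substrings directly.

['{twp}', '{ai258}', '{oag95}', '{51lb}']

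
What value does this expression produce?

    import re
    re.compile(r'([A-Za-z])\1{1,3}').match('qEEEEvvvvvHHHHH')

None

The backreference `\1` re-matches whatever the first group consumed, character for character.
`match` is anchored at position 0; if the pattern doesn't fit there, it returns None.
Here position 0 doesn't satisfy it, so the call returns None.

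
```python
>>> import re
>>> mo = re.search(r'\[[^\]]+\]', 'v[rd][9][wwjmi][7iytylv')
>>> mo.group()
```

The match spans [1:5] → '[rd]'.

'[rd]'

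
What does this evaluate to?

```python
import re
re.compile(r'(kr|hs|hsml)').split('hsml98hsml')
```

['', 'hs', 'ml98', 'hs', 'ml']

The regex engine tests alternatives in the order written; an earlier branch that matches wins even if a later one would match more.
Matches to split on: at [0:2] → 'hs'; at [6:8] → 'hs'.
With a capturing group present, the delimiter's captured portion is kept in the result list.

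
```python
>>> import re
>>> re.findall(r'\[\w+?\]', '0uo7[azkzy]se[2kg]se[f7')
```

['[azkzy]', '[2kg]']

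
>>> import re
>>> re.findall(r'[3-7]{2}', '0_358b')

['35']

Pattern: exactly 2 of a character in [3-7].
Matches: at [2:4] → '35'.
With no groups in the pattern, `findall` gives back each whole match — 1 here.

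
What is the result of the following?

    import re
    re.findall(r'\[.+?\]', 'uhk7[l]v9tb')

['[l]']

Walking the string: at [4:7] → '[l]'.
With no groups in the pattern, `findall` gives back each whole match — 1 here.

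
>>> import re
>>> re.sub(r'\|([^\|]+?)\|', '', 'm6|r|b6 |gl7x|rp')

Matches: at [2:5] → '|r|'; at [8:14] → '|gl7x|'.
`sub` substitutes '' at each match site.

'm6b6 rp'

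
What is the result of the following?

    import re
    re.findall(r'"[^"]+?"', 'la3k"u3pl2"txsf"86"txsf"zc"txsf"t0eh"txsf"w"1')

['"u3pl2"', '"86"', '"zc"', '"t0eh"', '"w"']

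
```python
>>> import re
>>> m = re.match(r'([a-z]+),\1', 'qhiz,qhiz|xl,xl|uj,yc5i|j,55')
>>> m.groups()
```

('qhiz',)

The match spans [0:9] → 'qhiz,qhiz'.
Captured: group 1 = 'qhiz'.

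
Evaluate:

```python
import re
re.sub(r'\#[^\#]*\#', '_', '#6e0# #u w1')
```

Matches: at [0:5] → '#6e0#'.
Every occurrence is swapped for '_'.

'_ #u w1'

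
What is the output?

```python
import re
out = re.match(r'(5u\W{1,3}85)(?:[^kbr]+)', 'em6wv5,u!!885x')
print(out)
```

This matches the literal '5u', then 1 to 3 of a non-word character, then the literal '85' (captured); then one or more of any character except [kbr] (non-capturing group).
`match` is anchored at position 0; if the pattern doesn't fit there, it returns None.
Here the pattern fails at index 0, so the call returns None.

None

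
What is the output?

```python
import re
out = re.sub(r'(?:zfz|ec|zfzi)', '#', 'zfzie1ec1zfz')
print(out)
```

#ie1#1#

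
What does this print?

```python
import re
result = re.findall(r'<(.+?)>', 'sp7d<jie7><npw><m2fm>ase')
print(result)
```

['jie7', 'npw', 'm2fm']

The `?` after the quantifier makes it lazy — it takes as little as possible before letting the rest of the pattern try.
Walking the string: at [4:10] match '<jie7>', group 1 = 'jie7'; at [10:15] match '<npw>', group 1 = 'npw'; at [15:21] match '<m2fm>', group 1 = 'm2fm'.
`findall` collects group 1 from each match (3 total).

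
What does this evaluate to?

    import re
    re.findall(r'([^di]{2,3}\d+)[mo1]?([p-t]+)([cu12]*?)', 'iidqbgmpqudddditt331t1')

[('tt331', 't', '')]

A non-greedy quantifier consumes as few characters as it can — just enough that the remainder of the pattern still matches from where it stops; whatever follows it matches normally.
`findall` packs the 3 group values into a tuple for every match.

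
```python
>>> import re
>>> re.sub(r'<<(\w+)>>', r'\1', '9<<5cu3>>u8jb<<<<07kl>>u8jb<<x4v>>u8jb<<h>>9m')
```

Matches: at [1:9] → '<<5cu3>>'; at [15:23] → '<<07kl>>'; at [27:34] → '<<x4v>>'; at [38:43] → '<<h>>'.
The replacement refers to a captured group, so each match is rewritten using its own captured text.

'95cu3u8jb<<07klu8jbx4vu8jbh9m'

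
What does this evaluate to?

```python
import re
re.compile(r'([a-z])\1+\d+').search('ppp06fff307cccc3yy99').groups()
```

('p',)

The backreference `\1` re-matches whatever the first group consumed, character for character.
Unlike `match`, `search` isn't anchored — it looks for the pattern anywhere in the string.
The match spans [0:5] → 'ppp06'.
Captured: group 1 = 'p'.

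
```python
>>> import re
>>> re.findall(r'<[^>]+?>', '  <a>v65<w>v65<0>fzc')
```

['<a>', '<w>', '<0>']

Walking the string: at [2:5] → '<a>'; at [8:11] → '<w>'; at [14:17] → '<0>'.
With no groups in the pattern, `findall` gives back each whole match — 3 here.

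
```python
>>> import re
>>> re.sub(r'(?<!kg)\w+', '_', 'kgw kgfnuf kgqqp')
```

'_ _ _'

The negative lookahead/lookbehind blocks any match where the forbidden context is present.
`sub` substitutes '_' at each match site.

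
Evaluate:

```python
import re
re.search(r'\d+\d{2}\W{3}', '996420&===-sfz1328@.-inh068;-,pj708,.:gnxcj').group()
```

Pattern: one or more of a digit, then exactly 2 of a digit; then exactly 3 of a non-word character.
`search` walks the string left to right and returns the first match it finds.
The match spans [0:9] → '996420&=='.

'996420&=='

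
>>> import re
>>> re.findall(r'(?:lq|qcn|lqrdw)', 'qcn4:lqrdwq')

['qcn', 'lq']

`|` is ordered: at each position the engine commits to the first alternative that works.
`findall` yields the raw match text (2 of them) because the pattern has no groups.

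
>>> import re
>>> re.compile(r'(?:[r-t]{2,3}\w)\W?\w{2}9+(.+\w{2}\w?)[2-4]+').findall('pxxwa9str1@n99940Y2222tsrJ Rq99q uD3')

The pattern matches 2 to 3 of a character in [r-t], then a word character (non-capturing group); then optionally a non-word character; then exactly 2 of a word character, then one or more of the literal '9'; then one or more of any character, then exactly 2 of a word character, then optionally a word character (captured); then one or more of a character in [2-4].
Matches: at [6:36] match 'str1@n99940Y2222tsrJ Rq99q uD3', group 1 = '40Y2222tsrJ Rq99q uD'.
One capturing group, so `findall` returns just the captured substring from the one match — 1 in all.

['40Y2222tsrJ Rq99q uD']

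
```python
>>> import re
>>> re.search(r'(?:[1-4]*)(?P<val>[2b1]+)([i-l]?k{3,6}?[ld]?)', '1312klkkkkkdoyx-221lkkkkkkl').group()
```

'221lkkk'

Pattern: zero or more of a character in [1-4] (non-capturing group); then one or more of one of [2b1] (captured as 'val'); then optionally a character in [i-l], then 3 to 6 of a literal 'k' (lazy), then optionally one of [ld] (captured).
A non-greedy quantifier consumes as few characters as it can — just enough that the remainder of the pattern still matches from where it stops; whatever follows it matches normally.
`re.search` scans for the first position where the pattern succeeds.
The match spans [16:23] → '221lkkk'.
Captured: group 1 = '1', group 2 = 'lkkk'.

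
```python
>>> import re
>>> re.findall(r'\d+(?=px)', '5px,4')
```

['5']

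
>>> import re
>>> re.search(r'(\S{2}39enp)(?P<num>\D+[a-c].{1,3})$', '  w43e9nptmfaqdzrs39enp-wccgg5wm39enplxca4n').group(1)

'wm39enp'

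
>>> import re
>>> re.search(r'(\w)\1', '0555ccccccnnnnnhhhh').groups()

The match spans [1:3] → '55'.
Captured: group 1 = '5'.

('5',)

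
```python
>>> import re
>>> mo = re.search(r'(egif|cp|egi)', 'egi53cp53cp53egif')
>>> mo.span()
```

(0, 3)

The match spans [0:3] → 'egi'.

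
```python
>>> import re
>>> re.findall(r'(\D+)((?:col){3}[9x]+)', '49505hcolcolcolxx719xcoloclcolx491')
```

[('h', 'colcolcolxx')]

Pattern: one or more of a non-digit (captured); then the literal 'col' repeated 3 times, then one or more of one of [9x] (captured).
`findall` packs the 2 group values into a tuple for every match.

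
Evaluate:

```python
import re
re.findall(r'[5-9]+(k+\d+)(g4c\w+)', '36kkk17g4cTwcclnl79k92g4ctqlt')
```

The pattern matches one or more of a character in [5-9]; then one or more of a literal 'k', then one or more of a digit (captured); then the literal 'g4c', then one or more of a word character (captured).
Scanning left to right: at [1:29] match '6kkk17g4cTwcclnl79k92g4ctqlt', groups = ('kkk17', 'g4cTwcclnl79k92g4ctqlt').
With 2 capturing groups, `findall` returns a 2-tuple per match.

[('kkk17', 'g4cTwcclnl79k92g4ctqlt')]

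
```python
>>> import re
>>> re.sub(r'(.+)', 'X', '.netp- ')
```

'X'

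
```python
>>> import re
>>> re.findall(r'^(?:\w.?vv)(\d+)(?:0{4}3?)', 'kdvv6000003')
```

['60']

The pattern matches anchored at the start of the string; then a word character, then optionally any character, then the literal 'vv' (non-capturing group); then one or more of a digit (captured); then exactly 4 of the literal '0', then optionally the literal '3' (non-capturing group).
Scanning left to right: at [0:11] match 'kdvv6000003', group 1 = '60'.
`findall` collects group 1 from the one match (1 total).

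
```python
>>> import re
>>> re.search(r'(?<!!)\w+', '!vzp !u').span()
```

The negative lookahead/lookbehind blocks any match where the forbidden context is present.
The match spans [2:4] → 'zp'.

(2, 4)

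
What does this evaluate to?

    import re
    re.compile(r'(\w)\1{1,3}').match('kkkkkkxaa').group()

`re.match` only tries the pattern at the start of the string.
The match spans [0:4] → 'kkkk'.

'kkkk'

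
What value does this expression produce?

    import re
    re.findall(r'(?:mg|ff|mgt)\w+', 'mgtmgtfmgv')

Scanning left to right: at [0:10] → 'mgtmgtfmgv'.
`findall` yields the raw match text (1 of them) because the pattern has no groups.

['mgtmgtfmgv']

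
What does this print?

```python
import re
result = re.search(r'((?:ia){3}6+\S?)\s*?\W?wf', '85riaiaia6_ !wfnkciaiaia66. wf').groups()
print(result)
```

The match spans [3:15] → 'iaiaia6_ !wf'.
Captured: group 1 = 'iaiaia6_'.

('iaiaia6_',)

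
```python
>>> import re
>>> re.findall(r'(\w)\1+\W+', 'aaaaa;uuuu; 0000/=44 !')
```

['a', 'u', '0', '4']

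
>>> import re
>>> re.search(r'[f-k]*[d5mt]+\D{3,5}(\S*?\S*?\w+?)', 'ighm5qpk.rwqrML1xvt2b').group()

'ighm5qpk.rw'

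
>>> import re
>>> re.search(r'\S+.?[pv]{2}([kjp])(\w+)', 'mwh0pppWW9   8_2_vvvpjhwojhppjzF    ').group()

'mwh0pppWW9'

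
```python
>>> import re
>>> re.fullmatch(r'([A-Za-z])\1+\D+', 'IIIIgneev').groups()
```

('I',)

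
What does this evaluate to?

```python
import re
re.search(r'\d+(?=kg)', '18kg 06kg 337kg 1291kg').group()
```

The lookaround is zero-width — it requires the adjacent text to match without consuming it, so the asserted text isn't part of the match.
The match spans [0:2] → '18'.

'18'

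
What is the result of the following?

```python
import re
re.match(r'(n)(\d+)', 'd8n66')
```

None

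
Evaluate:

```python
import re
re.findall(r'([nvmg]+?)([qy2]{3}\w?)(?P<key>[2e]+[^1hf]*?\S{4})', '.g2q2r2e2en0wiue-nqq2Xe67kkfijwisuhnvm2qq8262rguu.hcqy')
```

This matches one or more of one of [nvmg] (lazy) (captured); then exactly 3 of one of [qy2], then optionally a word character (captured); then one or more of one of [2e], then zero or more of any character except [1hf] (lazy), then exactly 4 of a non-whitespace character (captured as 'key').
A `+?`/`*?`/`{m,n}?` starts at its minimum and grows only as far as needed for what follows to match.
Scanning left to right: at [1:14] match 'g2q2r2e2en0wi', groups = ('g', '2q2r', '2e2en0wi'); at [17:27] match 'nqq2Xe67kk', groups = ('n', 'qq2X', 'e67kk'); at [35:47] match 'nvm2qq8262rg', groups = ('nvm', '2qq8', '262rg').
With 3 capturing groups, `findall` returns a 3-tuple per match.

[('g', '2q2r', '2e2en0wi'), ('n', 'qq2X', 'e67kk'), ('nvm', '2qq8', '262rg')]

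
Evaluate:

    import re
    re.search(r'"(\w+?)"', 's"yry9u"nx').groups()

Unlike `match`, `search` isn't anchored — it looks for the pattern anywhere in the string.
The match spans [1:8] → '"yry9u"'.
Captured: group 1 = 'yry9u'.

('yry9u',)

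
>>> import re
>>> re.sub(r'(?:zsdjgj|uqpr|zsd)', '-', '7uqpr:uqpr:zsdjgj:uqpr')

`|` is ordered: at each position the engine commits to the first alternative that works.
`sub` substitutes '-' at each match site.

'7-:-:-:-'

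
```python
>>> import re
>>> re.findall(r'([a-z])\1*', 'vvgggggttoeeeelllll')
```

['v', 'g', 't', 'o', 'e', 'l']

After group 1 captures some text, `\1` only succeeds where that same text appears again.
Walking the string: at [0:2] match 'vv', group 1 = 'v'; at [2:7] match 'ggggg', group 1 = 'g'; at [7:9] match 'tt', group 1 = 't'; at [9:10] match 'o', group 1 = 'o'; at [10:14] match 'eeee', group 1 = 'e'; ….
One capturing group, so `findall` returns just the captured substring from each match — 6 in all.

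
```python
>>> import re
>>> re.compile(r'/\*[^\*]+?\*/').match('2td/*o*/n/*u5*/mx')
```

With `match`, the pattern is implicitly anchored at the beginning.
Here the string doesn't start with a match, so the call returns None.

None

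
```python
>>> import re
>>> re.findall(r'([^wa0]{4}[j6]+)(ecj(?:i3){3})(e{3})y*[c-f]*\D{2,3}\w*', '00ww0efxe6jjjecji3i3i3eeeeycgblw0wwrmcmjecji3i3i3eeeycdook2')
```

[('efxe6jjj', 'ecji3i3i3', 'eee')]

Pattern: exactly 4 of any character except [wa0], then one or more of one of [j6] (captured); then the literal 'ec', then a literal 'j', then the literal 'i3' repeated 3 times (captured); then exactly 3 of a literal 'e' (captured); then zero or more of a literal 'y', then zero or more of a character in [c-f], then 2 to 3 of a non-digit; then zero or more of a word character.
Walking the string: at [5:59] match 'efxe6jjjecji3i3i3eeeeycgblw0wwrmcmjecji3i3i3eeeycdook2', groups = ('efxe6jjj', 'ecji3i3i3', 'eee').
With 3 capturing groups, `findall` returns a 3-tuple per match.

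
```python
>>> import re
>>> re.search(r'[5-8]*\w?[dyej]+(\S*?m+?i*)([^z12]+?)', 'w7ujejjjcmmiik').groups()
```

The match spans [1:11] → '7ujejjjcmm'.
Captured: group 1 = 'cm', group 2 = 'm'.

('cm', 'm')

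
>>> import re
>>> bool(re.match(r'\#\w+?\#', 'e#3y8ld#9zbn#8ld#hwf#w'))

False

`re.match` only tries the pattern at the start of the string.
Here the string doesn't start with a match, so the call returns None, and `bool(None)` is False.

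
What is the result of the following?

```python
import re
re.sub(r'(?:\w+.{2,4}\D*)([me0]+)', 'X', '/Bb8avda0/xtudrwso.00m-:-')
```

This matches one or more of a word character, then 2 to 4 of any character, then zero or more of a non-digit (non-capturing group); then one or more of one of [me0] (captured).
Matches: at [1:22] → 'Bb8avda0/xtudrwso.00m'.
Every occurrence is swapped for 'X'.

'/X-:-'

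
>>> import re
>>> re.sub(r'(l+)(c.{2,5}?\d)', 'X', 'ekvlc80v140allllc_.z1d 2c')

'ekvX40aXd 2c'

Pattern: one or more of a literal 'l' (captured); then a literal 'c', then 2 to 5 of any character (lazy), then a digit (captured).
The `?` after the quantifier makes it lazy — it takes as little as possible before letting the rest of the pattern try.
Matches: at [3:9] → 'lc80v1'; at [12:21] → 'llllc_.z1'.
Each match is replaced by 'X'.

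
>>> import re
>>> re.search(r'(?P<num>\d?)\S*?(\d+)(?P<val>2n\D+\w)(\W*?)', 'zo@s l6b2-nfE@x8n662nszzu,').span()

(5, 25)

The pattern matches optionally a digit (captured as 'num'); then zero or more of a non-whitespace character (lazy); then one or more of a digit (captured); then the literal '2n', then one or more of a non-digit, then a word character (captured as 'val'); then zero or more of a non-word character (lazy) (captured).
`re.search` tries every starting position until one works.
The match spans [5:25] → 'l6b2-nfE@x8n662nszzu'.
Captured: group 1 = '', group 2 = '66', group 3 = '2nszzu', group 4 = ''.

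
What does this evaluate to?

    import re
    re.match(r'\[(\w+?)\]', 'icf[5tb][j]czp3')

With `match`, the pattern is implicitly anchored at the beginning.
Here position 0 doesn't satisfy it, so the call returns None.

None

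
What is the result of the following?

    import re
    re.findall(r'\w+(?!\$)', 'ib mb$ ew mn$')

['ib', 'm', 'ew', 'm']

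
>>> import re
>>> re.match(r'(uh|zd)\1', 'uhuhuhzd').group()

'uhuh'

`\1` has to match the exact text group 1 already captured.
With `match`, the pattern is implicitly anchored at the beginning.
The match spans [0:4] → 'uhuh'.
Captured: group 1 = 'uh'.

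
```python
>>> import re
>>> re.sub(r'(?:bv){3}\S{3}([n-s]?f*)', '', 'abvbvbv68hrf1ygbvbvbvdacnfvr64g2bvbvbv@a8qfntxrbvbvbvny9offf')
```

'a1ygvr64g2ntxr'

Each match is replaced by ''.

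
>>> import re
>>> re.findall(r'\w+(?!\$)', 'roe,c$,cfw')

`(?!…)`/`(?<!…)` only lets a position through if the neighbouring text does NOT match; no characters are consumed.
Since nothing is captured, `findall` lists the 2 matched substrings directly.

['roe', 'cfw']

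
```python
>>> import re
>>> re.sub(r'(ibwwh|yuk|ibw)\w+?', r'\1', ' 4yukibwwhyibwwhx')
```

' 4yukbwwhyibwwh'

Branches in `(...|...)` are attempted left-to-right; the first branch that allows the whole pattern to succeed is taken.
Matches: at [2:6] → 'yuki'; at [11:17] → 'ibwwhx'.
Each match is replaced using the text its own group 1 captured.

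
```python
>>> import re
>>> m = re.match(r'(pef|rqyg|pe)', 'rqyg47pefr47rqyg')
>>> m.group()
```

`re.match` won't scan ahead — the pattern has to work from the very first character.
The match spans [0:4] → 'rqyg'.
Captured: group 1 = 'rqyg'.

'rqyg'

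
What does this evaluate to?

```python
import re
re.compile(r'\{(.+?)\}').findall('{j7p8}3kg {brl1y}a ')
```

['j7p8', 'brl1y']

A `+?`/`*?`/`{m,n}?` starts at its minimum and grows only as far as needed for what follows to match.
Because there's exactly one group, `findall` drops the full match and keeps group 1 from each hit.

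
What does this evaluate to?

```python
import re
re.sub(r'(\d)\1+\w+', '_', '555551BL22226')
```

'_'

The backreference `\1` re-matches whatever the first group consumed, character for character.
`sub` substitutes '_' at each match site.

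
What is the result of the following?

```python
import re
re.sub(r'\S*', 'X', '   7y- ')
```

'X X X XX X'

Pattern: zero or more of a non-whitespace character.
Matches: at [0:0] → ''; at [1:1] → ''; at [2:2] → ''; at [3:6] → '7y-'; at [6:6] → ''; ….
`sub` substitutes 'X' at each match site.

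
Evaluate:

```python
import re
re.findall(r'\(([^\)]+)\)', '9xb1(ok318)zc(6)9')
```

With a single group, `findall` returns only what that group captured — 2 items.

['ok318', '6']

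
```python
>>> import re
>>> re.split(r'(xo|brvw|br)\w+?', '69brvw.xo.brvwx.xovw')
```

['69', 'br', 'w.xo.', 'brvw', '.', 'xo', 'w']

The regex engine tests alternatives in the order written; an earlier branch that matches wins even if a later one would match more.
Matches to split on: at [2:5] → 'brv'; at [10:15] → 'brvwx'; at [16:19] → 'xov'.
`re.split` interleaves the captured-group text with the surrounding fragments.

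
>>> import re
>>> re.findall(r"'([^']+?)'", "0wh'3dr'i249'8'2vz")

['3dr', '8']

Scanning left to right: at [3:8] match "'3dr'", group 1 = '3dr'; at [12:15] match "'8'", group 1 = '8'.
With a single group, `findall` returns only what that group captured — 2 items.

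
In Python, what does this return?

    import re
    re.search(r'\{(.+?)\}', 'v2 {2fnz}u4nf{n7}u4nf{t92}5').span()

(3, 9)

A `+?`/`*?`/`{m,n}?` starts at its minimum and grows only as far as needed for what follows to match.
The match spans [3:9] → '{2fnz}'.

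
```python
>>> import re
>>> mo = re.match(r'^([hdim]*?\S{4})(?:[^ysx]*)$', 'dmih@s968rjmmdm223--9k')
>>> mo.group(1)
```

'dmih@s'

Pattern: anchored at the start of the string; then zero or more of one of [hdim] (lazy), then exactly 4 of a non-whitespace character (captured); then zero or more of any character except [ysx] (non-capturing group); then anchored at the end.
A `+?`/`*?`/`{m,n}?` starts at its minimum and grows only as far as needed for what follows to match.
`re.match` won't scan ahead — the pattern has to work from the very first character.
The match spans [0:22] → 'dmih@s968rjmmdm223--9k'.
Captured: group 1 = 'dmih@s'.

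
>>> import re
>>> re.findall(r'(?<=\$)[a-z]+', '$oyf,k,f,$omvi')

['oyf', 'omvi']

The positive lookaround only admits positions where the adjacent text matches; those characters stay outside the span.
No capturing groups, so `findall` returns the 2 full match strings.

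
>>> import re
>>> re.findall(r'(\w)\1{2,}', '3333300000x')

A backreference is literal: `\1` must see the identical characters the first group matched.
Scanning left to right: at [0:5] match '33333', group 1 = '3'; at [5:10] match '00000', group 1 = '0'.
Because there's exactly one group, `findall` drops the full match and keeps group 1 from each hit.

['3', '0']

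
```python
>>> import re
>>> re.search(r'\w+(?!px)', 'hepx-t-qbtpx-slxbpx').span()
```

The negative lookaround is zero-width — it rules out positions where the adjacent text would match, without consuming anything.
The match spans [0:4] → 'hepx'.

(0, 4)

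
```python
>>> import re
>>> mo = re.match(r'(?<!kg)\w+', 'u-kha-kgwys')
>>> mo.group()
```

'u'

A negative assertion filters positions out without eating any characters.
With `match`, the pattern is implicitly anchored at the beginning.
The match spans [0:1] → 'u'.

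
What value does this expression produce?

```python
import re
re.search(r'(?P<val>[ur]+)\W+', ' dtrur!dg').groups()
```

('rur',)

This matches one or more of one of [ur] (captured as 'val'); then one or more of a non-word character.
Unlike `match`, `search` isn't anchored — it looks for the pattern anywhere in the string.
The match spans [3:7] → 'rur!'.
Captured: group 1 = 'rur'.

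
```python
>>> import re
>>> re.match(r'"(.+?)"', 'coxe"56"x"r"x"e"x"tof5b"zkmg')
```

None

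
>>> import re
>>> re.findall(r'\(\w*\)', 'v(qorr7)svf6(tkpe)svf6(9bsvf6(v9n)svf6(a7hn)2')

['(qorr7)', '(tkpe)', '(v9n)', '(a7hn)']

Matches: at [1:8] → '(qorr7)'; at [12:18] → '(tkpe)'; at [29:34] → '(v9n)'; at [38:44] → '(a7hn)'.
No capturing groups, so `findall` returns the 4 full match strings.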